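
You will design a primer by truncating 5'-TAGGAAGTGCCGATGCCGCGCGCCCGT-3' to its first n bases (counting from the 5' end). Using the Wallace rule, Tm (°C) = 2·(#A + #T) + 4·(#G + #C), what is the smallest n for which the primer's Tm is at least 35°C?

n = 12

First 11 bases: TAGGAAGTGCC → Tm = 34°C (< 35°C)
First 12 bases: TAGGAAGTGCCG → Tm = 38°C (≥ 35°C)
Since every base adds ≥2°C, Tm only increases with n, so the threshold is first crossed at n = 12.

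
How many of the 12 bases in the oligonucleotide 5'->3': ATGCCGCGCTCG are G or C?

9

Scanning the sequence gives C=5, T=2, G=4, A=1.
Total G or C: 4 + 5 = 9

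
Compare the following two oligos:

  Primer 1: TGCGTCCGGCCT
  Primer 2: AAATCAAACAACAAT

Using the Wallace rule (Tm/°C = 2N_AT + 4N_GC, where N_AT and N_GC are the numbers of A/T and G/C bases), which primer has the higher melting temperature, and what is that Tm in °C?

Primer 1: A+T=3, G+C=9 → Tm = 2(3)+4(9) = 42°C
Primer 2: A+T=12, G+C=3 → Tm = 2(12)+4(3) = 36°C
42°C vs 36°C → primer 1 is higher.

Primer 1, 42°C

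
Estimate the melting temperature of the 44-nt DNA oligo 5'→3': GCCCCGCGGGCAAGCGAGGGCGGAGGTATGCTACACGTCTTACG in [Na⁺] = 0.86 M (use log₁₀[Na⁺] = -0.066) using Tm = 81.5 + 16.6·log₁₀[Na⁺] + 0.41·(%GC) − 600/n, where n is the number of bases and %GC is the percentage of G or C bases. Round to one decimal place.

Length n = 44. Scanning the sequence gives T=6, C=13, A=8, G=17.
G+C = 30, so %GC = 30/44 × 100 = 68.182%
Salt term: 16.6 × (-0.066) = -1.096
GC term: 0.41 × 68.182 = 27.955; length term: −600/44 = −13.636
Tm = 81.5 + (-1.096) + 27.955 − 13.636 = 94.723 → 94.7°C

94.7°C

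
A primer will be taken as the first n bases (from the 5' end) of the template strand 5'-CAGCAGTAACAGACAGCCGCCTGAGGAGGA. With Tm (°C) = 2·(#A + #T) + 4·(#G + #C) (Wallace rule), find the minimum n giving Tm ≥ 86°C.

n = 27

First 26 bases: CAGCAGTAACAGACAGCCGCCTGAGG → Tm = 84°C (< 86°C)
First 27 bases: CAGCAGTAACAGACAGCCGCCTGAGGA → Tm = 86°C (≥ 86°C)
Each additional base adds 2°C (A/T) or 4°C (G/C), so Tm is non-decreasing in n; n = 27 is the first length to reach 86°C.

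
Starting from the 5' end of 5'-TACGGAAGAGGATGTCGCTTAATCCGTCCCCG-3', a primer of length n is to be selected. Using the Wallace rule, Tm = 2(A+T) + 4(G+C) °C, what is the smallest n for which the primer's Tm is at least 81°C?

n = 28

First 27 bases: TACGGAAGAGGATGTCGCTTAATCCGT → Tm = 80°C (< 81°C)
First 28 bases: TACGGAAGAGGATGTCGCTTAATCCGTC → Tm = 84°C (≥ 81°C)
Each additional base adds 2°C (A/T) or 4°C (G/C), so Tm is non-decreasing in n; n = 28 is the first length to reach 81°C.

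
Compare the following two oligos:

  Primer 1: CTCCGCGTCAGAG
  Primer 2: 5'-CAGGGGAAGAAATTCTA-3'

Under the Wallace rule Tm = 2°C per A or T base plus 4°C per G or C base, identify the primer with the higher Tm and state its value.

Primer 1: A+T=4, G+C=9 → Tm = 2(4)+4(9) = 44°C
Primer 2: A+T=10, G+C=7 → Tm = 2(10)+4(7) = 48°C
44°C vs 48°C → primer 2 is higher.

Primer 2, 48°C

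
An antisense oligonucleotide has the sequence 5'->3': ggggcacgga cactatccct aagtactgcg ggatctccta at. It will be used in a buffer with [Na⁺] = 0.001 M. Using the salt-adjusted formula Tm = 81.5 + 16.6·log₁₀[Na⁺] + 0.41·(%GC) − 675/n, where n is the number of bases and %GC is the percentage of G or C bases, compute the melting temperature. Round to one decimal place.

Length n = 42. Counting bases: A=10, T=9, C=12, G=11
G+C = 23, so %GC = 23/42 × 100 = 54.762%
Salt term: 16.6 × (-3) = -49.8
GC term: 0.41 × 54.762 = 22.452; length term: −675/42 = −16.071
Tm = 81.5 + (-49.8) + 22.452 − 16.071 = 38.081 → 38.1°C

38.1°C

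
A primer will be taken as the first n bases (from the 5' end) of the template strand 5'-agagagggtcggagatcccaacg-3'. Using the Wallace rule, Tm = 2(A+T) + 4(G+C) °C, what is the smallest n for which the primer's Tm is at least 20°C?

n = 7

First 6 bases: AGAGAG → Tm = 18°C (< 20°C)
First 7 bases: AGAGAGG → Tm = 22°C (≥ 20°C)
Each additional base adds 2°C (A/T) or 4°C (G/C), so Tm is non-decreasing in n; n = 7 is the first length to reach 20°C.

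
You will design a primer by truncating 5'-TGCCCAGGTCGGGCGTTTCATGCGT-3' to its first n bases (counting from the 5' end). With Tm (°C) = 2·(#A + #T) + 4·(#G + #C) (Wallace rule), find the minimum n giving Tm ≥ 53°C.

First 14 bases: TGCCCAGGTCGGGC → Tm = 50°C (< 53°C)
First 15 bases: TGCCCAGGTCGGGCG → Tm = 54°C (≥ 53°C)
Each additional base adds 2°C (A/T) or 4°C (G/C), so Tm is non-decreasing in n; n = 15 is the first length to reach 53°C.

n = 15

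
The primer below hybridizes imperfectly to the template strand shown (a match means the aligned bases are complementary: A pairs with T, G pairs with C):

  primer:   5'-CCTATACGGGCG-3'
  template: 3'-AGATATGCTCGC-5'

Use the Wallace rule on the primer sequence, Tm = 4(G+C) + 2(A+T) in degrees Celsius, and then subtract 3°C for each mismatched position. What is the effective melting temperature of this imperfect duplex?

34°C

Primer base counts: A=2, T=2, G=4, C=4 → A+T=4, G+C=8
Perfect-match Tm = 2(4) + 4(8) = 8 + 32 = 40°C
Mismatches (positions where the bases are not complementary): 2 (at positions 1, 9)
Effective Tm = 40 − 2×3 = 40 − 6 = 34°C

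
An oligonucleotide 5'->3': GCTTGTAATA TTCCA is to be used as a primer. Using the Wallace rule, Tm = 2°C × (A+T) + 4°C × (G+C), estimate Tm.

Base counts: C=3, A=4, T=6, G=2
So N_AT = 10 and N_GC = 5.
Tm = 2(10) + 4(5) = 20 + 20 = 40°C

40°C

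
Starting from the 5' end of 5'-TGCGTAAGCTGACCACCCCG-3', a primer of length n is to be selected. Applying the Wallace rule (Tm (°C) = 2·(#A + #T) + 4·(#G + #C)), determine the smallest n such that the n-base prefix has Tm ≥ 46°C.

n = 15

First 14 bases: TGCGTAAGCTGACC → Tm = 44°C (< 46°C)
First 15 bases: TGCGTAAGCTGACCA → Tm = 46°C (≥ 46°C)
Since every base adds ≥2°C, Tm only increases with n, so the threshold is first crossed at n = 15.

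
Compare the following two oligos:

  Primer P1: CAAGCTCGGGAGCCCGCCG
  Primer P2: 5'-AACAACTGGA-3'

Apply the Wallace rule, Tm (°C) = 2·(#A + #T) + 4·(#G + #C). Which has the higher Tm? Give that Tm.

Primer P1, 68°C

Primer P1: A+T=4, G+C=15 → Tm = 2(4)+4(15) = 68°C
Primer P2: A+T=6, G+C=4 → Tm = 2(6)+4(4) = 28°C
68°C vs 28°C → primer P1 is higher.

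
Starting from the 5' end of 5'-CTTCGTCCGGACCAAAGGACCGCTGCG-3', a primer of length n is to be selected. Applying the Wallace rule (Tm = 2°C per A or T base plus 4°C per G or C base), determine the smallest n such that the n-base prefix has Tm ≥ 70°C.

n = 22

First 21 bases: CTTCGTCCGGACCAAAGGACC → Tm = 68°C (< 70°C)
First 22 bases: CTTCGTCCGGACCAAAGGACCG → Tm = 72°C (≥ 70°C)
Each additional base adds 2°C (A/T) or 4°C (G/C), so Tm is non-decreasing in n; n = 22 is the first length to reach 70°C.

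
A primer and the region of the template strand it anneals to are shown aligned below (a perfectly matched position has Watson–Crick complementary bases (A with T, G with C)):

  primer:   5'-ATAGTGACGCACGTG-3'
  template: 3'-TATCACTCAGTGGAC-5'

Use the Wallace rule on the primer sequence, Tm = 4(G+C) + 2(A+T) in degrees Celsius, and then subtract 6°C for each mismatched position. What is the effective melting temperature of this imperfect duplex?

28°C

Primer base counts: A=4, T=3, G=5, C=3 → A+T=7, G+C=8
Perfect-match Tm = 2(7) + 4(8) = 14 + 32 = 46°C
Mismatches (positions where the bases are not complementary): 3 (at positions 8, 9, 13)
Effective Tm = 46 − 3×6 = 46 − 18 = 28°C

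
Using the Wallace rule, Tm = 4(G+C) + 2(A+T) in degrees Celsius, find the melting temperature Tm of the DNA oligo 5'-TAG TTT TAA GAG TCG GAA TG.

G=6, T=7, C=1, A=6
AT pairs contribute 13, GC pairs contribute 7.
Tm = 4·7 + 2·13 = 28 + 26 = 54°C

54°C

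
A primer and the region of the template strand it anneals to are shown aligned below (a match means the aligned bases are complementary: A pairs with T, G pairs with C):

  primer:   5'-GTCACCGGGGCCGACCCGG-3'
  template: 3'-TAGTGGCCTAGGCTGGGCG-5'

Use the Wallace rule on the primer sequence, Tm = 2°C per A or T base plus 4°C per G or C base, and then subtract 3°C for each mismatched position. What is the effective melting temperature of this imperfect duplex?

58°C

Primer base counts: A=2, T=1, G=8, C=8 → A+T=3, G+C=16
Perfect-match Tm = 2(3) + 4(16) = 6 + 64 = 70°C
Mismatches (positions where the bases are not complementary): 4 (at positions 1, 9, 10, 19)
Effective Tm = 70 − 4×3 = 70 − 12 = 58°C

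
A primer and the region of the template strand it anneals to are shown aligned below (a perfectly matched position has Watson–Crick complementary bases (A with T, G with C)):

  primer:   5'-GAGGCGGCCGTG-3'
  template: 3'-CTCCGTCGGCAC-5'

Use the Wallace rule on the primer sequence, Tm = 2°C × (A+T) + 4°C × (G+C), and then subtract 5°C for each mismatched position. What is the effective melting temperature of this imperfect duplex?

Primer base counts: A=1, T=1, G=7, C=3 → A+T=2, G+C=10
Perfect-match Tm = 2(2) + 4(10) = 4 + 40 = 44°C
Mismatches (positions where the bases are not complementary): 1 (at position 6)
Effective Tm = 44 − 1×5 = 44 − 5 = 39°C

39°C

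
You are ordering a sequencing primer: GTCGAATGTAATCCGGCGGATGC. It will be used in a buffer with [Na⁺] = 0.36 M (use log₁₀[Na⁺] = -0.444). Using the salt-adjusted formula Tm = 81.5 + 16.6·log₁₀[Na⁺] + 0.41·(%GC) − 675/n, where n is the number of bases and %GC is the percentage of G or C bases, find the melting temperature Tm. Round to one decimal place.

68.0°C

Length n = 23. Counting bases: T=5, A=5, C=5, G=8
G+C = 13, so %GC = 13/23 × 100 = 56.522%
Salt term: 16.6 × (-0.444) = -7.37
GC term: 0.41 × 56.522 = 23.174; length term: −675/23 = −29.348
Tm = 81.5 + (-7.37) + 23.174 − 29.348 = 67.956 → 68.0°C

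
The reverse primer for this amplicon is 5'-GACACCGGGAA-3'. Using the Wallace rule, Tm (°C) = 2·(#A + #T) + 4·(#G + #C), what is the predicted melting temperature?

A=4, C=3, G=4, T=0
So N_AT = 4 and N_GC = 7.
Tm = 2(4) + 4(7) = 8 + 28 = 36°C

36°C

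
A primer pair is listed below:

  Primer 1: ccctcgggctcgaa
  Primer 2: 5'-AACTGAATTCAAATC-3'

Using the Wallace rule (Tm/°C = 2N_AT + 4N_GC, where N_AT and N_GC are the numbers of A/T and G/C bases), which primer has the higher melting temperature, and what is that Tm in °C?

Primer 1, 48°C

Primer 1: A+T=4, G+C=10 → Tm = 2(4)+4(10) = 48°C
Primer 2: A+T=11, G+C=4 → Tm = 2(11)+4(4) = 38°C
48°C vs 38°C → primer 1 is higher.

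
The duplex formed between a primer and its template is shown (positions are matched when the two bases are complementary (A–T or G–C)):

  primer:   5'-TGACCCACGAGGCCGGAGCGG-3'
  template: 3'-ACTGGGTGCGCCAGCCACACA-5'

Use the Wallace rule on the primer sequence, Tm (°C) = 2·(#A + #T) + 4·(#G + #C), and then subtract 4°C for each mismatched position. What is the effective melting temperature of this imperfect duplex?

54°C

Primer base counts: A=4, T=1, G=9, C=7 → A+T=5, G+C=16
Perfect-match Tm = 2(5) + 4(16) = 10 + 64 = 74°C
Mismatches (positions where the bases are not complementary): 5 (at positions 10, 13, 17, 19, 21)
Effective Tm = 74 − 5×4 = 74 − 20 = 54°C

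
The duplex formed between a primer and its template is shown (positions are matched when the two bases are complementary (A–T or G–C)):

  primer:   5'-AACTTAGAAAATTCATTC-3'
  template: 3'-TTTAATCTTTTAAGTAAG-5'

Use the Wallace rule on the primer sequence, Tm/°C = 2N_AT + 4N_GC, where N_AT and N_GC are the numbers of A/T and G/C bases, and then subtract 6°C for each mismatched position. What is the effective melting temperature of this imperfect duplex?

Primer base counts: A=8, T=6, G=1, C=3 → A+T=14, G+C=4
Perfect-match Tm = 2(14) + 4(4) = 28 + 16 = 44°C
Mismatches (positions where the bases are not complementary): 1 (at position 3)
Effective Tm = 44 − 1×6 = 44 − 6 = 38°C

38°C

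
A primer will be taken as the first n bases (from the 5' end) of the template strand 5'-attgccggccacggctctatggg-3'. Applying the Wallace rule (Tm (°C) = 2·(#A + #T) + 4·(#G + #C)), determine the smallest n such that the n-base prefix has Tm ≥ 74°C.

First 22 bases: ATTGCCGGCCACGGCTCTATGG → Tm = 72°C (< 74°C)
First 23 bases: ATTGCCGGCCACGGCTCTATGGG → Tm = 76°C (≥ 74°C)
Each additional base adds 2°C (A/T) or 4°C (G/C), so Tm is non-decreasing in n; n = 23 is the first length to reach 74°C.

n = 23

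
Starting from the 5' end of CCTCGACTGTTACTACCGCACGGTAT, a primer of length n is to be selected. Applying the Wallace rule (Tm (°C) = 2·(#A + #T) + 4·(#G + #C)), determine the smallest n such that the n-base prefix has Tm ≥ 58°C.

n = 19

First 18 bases: CCTCGACTGTTACTACCG → Tm = 56°C (< 58°C)
First 19 bases: CCTCGACTGTTACTACCGC → Tm = 60°C (≥ 58°C)
Each additional base adds 2°C (A/T) or 4°C (G/C), so Tm is non-decreasing in n; n = 19 is the first length to reach 58°C.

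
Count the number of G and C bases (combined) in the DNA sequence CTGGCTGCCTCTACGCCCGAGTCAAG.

17

Scanning the sequence gives C=10, A=4, G=7, T=5.
Total G or C: 7 + 10 = 17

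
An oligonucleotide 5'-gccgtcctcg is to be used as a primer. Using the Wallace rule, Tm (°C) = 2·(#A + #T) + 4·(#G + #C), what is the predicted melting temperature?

36°C

Scanning the sequence gives C=5, A=0, T=2, G=3.
AT pairs contribute 2, GC pairs contribute 8.
Tm = 2(2) + 4(8) = 4 + 32 = 36°C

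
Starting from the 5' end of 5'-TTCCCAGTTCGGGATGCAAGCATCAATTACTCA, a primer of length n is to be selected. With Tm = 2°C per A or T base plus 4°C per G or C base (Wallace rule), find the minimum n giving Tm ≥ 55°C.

n = 18

First 17 bases: TTCCCAGTTCGGGATGC → Tm = 54°C (< 55°C)
First 18 bases: TTCCCAGTTCGGGATGCA → Tm = 56°C (≥ 55°C)
Since every base adds ≥2°C, Tm only increases with n, so the threshold is first crossed at n = 18.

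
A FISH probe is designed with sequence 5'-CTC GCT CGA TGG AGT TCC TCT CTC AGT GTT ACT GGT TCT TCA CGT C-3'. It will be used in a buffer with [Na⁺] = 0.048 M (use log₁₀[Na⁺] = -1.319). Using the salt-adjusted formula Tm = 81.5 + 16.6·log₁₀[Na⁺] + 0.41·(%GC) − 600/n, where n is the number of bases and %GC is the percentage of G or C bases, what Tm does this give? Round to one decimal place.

68.0°C

Length n = 46. Counting bases: C=14, G=10, A=5, T=17
G+C = 24, so %GC = 24/46 × 100 = 52.174%
Salt term: 16.6 × (-1.319) = -21.895
GC term: 0.41 × 52.174 = 21.391; length term: −600/46 = −13.043
Tm = 81.5 + (-21.895) + 21.391 − 13.043 = 67.953 → 68.0°C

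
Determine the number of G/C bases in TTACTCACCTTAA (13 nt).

4

Base counts: C=4, A=4, T=5, G=0
G+C = 0 + 4 = 4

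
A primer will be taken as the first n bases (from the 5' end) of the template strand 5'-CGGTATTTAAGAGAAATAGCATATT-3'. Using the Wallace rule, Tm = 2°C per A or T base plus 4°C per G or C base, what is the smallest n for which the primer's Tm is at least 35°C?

First 12 bases: CGGTATTTAAGA → Tm = 32°C (< 35°C)
First 13 bases: CGGTATTTAAGAG → Tm = 36°C (≥ 35°C)
Each additional base adds 2°C (A/T) or 4°C (G/C), so Tm is non-decreasing in n; n = 13 is the first length to reach 35°C.

n = 13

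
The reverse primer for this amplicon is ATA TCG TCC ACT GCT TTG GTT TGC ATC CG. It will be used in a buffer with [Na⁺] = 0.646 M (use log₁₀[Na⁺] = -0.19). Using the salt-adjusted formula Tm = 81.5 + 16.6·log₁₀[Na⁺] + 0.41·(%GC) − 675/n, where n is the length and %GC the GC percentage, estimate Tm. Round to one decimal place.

74.9°C

Length n = 29. Base counts: T=11, A=4, C=8, G=6
G+C = 14, so %GC = 14/29 × 100 = 48.276%
Salt term: 16.6 × (-0.19) = -3.154
GC term: 0.41 × 48.276 = 19.793; length term: −675/29 = −23.276
Tm = 81.5 + (-3.154) + 19.793 − 23.276 = 74.863 → 74.9°C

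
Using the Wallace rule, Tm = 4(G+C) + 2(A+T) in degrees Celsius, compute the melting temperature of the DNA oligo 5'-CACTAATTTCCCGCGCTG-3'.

56°C

C=7, T=5, G=3, A=3
AT pairs contribute 8, GC pairs contribute 10.
Tm = 2(8) + 4(10) = 16 + 40 = 56°C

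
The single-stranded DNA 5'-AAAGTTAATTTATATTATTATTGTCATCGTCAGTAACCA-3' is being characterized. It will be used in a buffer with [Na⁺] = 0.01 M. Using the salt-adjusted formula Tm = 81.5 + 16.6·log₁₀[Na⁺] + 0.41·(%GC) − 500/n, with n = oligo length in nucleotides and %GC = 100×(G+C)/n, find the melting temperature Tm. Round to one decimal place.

Length n = 39. Scanning the sequence gives C=5, T=16, G=4, A=14.
G+C = 9, so %GC = 9/39 × 100 = 23.077%
Salt term: 16.6 × (-2) = -33.2
GC term: 0.41 × 23.077 = 9.462; length term: −500/39 = −12.821
Tm = 81.5 + (-33.2) + 9.462 − 12.821 = 44.941 → 44.9°C

44.9°C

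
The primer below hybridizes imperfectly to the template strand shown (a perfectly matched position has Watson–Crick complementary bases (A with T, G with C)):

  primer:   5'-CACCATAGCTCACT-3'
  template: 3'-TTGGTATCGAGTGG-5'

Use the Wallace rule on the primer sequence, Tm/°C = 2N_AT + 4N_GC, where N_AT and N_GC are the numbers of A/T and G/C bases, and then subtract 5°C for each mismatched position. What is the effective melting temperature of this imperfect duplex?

32°C

Primer base counts: A=4, T=3, G=1, C=6 → A+T=7, G+C=7
Perfect-match Tm = 2(7) + 4(7) = 14 + 28 = 42°C
Mismatches (positions where the bases are not complementary): 2 (at positions 1, 14)
Effective Tm = 42 − 2×5 = 42 − 10 = 32°C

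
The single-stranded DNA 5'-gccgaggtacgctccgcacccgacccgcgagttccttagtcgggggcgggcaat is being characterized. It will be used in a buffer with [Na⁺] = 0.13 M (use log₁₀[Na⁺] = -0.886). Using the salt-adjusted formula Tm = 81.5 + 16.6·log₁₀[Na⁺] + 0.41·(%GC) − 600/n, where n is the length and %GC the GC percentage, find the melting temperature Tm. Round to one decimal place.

84.5°C

Length n = 54. Counting bases: G=19, A=8, C=19, T=8
G+C = 38, so %GC = 38/54 × 100 = 70.37%
Salt term: 16.6 × (-0.886) = -14.708
GC term: 0.41 × 70.37 = 28.852; length term: −600/54 = −11.111
Tm = 81.5 + (-14.708) + 28.852 − 11.111 = 84.533 → 84.5°C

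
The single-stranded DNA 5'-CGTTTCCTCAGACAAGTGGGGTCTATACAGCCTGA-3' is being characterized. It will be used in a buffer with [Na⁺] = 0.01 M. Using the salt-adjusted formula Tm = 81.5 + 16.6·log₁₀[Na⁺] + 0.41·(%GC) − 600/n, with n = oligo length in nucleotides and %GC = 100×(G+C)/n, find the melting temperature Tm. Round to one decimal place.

52.2°C

Length n = 35. Counting bases: A=8, T=9, G=9, C=9
G+C = 18, so %GC = 18/35 × 100 = 51.429%
Salt term: 16.6 × (-2) = -33.2
GC term: 0.41 × 51.429 = 21.086; length term: −600/35 = −17.143
Tm = 81.5 + (-33.2) + 21.086 − 17.143 = 52.243 → 52.2°C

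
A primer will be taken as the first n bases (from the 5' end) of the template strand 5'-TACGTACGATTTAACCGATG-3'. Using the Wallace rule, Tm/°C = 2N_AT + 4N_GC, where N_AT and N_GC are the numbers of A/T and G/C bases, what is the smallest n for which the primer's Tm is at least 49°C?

n = 18

First 17 bases: TACGTACGATTTAACCG → Tm = 48°C (< 49°C)
First 18 bases: TACGTACGATTTAACCGA → Tm = 50°C (≥ 49°C)
Since every base adds ≥2°C, Tm only increases with n, so the threshold is first crossed at n = 18.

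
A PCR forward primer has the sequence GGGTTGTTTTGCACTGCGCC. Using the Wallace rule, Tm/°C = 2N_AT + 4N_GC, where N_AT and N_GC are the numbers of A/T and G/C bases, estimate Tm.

64°C

Base counts: A=1, G=7, C=5, T=7
AT pairs contribute 8, GC pairs contribute 12.
Tm = 2×8 + 4×12 = 64°C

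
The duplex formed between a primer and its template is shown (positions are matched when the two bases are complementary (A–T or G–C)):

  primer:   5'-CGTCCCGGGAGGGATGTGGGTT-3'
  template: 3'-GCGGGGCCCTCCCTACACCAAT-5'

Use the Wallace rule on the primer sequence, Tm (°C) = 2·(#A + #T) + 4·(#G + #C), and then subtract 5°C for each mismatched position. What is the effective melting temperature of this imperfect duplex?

Primer base counts: A=2, T=5, G=11, C=4 → A+T=7, G+C=15
Perfect-match Tm = 2(7) + 4(15) = 14 + 60 = 74°C
Mismatches (positions where the bases are not complementary): 3 (at positions 3, 20, 22)
Effective Tm = 74 − 3×5 = 74 − 15 = 59°C

59°C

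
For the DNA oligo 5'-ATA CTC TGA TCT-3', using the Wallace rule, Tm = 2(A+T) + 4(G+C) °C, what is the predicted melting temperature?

Scanning the sequence gives G=1, A=3, C=3, T=5.
A+T = 8, G+C = 4
Tm = 4·4 + 2·8 = 16 + 16 = 32°C

32°C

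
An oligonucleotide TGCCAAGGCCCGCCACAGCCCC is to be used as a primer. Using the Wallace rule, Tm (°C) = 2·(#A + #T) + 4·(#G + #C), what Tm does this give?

78°C

Base counts: T=1, G=5, A=4, C=12
A+T = 5, G+C = 17
Tm = 2(5) + 4(17) = 10 + 68 = 78°C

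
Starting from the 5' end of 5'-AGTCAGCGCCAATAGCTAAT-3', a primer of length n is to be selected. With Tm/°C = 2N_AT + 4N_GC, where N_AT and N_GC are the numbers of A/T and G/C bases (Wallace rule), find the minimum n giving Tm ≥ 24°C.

n = 8

First 7 bases: AGTCAGC → Tm = 22°C (< 24°C)
First 8 bases: AGTCAGCG → Tm = 26°C (≥ 24°C)
Each additional base adds 2°C (A/T) or 4°C (G/C), so Tm is non-decreasing in n; n = 8 is the first length to reach 24°C.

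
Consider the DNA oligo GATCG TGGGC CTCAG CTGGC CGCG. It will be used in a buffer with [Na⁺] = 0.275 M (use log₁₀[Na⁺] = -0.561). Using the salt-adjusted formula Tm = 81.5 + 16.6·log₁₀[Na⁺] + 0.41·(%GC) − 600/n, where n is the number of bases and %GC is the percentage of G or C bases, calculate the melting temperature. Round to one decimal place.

Length n = 24. Counting bases: G=10, C=8, T=4, A=2
G+C = 18, so %GC = 18/24 × 100 = 75%
Salt term: 16.6 × (-0.561) = -9.313
GC term: 0.41 × 75 = 30.75; length term: −600/24 = −25
Tm = 81.5 + (-9.313) + 30.75 − 25 = 77.937 → 77.9°C

77.9°C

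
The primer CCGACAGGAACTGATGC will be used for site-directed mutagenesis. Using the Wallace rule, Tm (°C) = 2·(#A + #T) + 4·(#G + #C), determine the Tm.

54°C

Scanning the sequence gives G=5, C=5, T=2, A=5.
A+T = 7, G+C = 10
Tm = 2×7 + 4×10 = 54°C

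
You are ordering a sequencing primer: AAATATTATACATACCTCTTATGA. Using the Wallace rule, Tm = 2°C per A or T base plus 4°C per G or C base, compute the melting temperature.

T=9, A=10, G=1, C=4
A+T = 19, G+C = 5
Tm = 2×19 + 4×5 = 58°C

58°C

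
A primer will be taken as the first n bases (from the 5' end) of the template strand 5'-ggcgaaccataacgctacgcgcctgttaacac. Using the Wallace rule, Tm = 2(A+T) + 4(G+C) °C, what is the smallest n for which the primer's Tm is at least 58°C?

First 18 bases: GGCGAACCATAACGCTAC → Tm = 56°C (< 58°C)
First 19 bases: GGCGAACCATAACGCTACG → Tm = 60°C (≥ 58°C)
Each additional base adds 2°C (A/T) or 4°C (G/C), so Tm is non-decreasing in n; n = 19 is the first length to reach 58°C.

n = 19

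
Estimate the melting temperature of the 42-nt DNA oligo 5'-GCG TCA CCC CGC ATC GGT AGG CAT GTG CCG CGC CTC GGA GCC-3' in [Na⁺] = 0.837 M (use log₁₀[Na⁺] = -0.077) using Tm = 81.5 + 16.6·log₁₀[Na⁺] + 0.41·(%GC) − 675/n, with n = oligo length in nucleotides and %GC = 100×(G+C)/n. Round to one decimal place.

94.4°C

Length n = 42. Base counts: T=6, C=17, A=5, G=14
G+C = 31, so %GC = 31/42 × 100 = 73.81%
Salt term: 16.6 × (-0.077) = -1.278
GC term: 0.41 × 73.81 = 30.262; length term: −675/42 = −16.071
Tm = 81.5 + (-1.278) + 30.262 − 16.071 = 94.413 → 94.4°C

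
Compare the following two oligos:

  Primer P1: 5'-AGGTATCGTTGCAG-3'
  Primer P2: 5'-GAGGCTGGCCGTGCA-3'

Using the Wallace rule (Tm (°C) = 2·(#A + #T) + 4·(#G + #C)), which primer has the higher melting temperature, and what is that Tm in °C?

Primer P1: A+T=7, G+C=7 → Tm = 2(7)+4(7) = 42°C
Primer P2: A+T=4, G+C=11 → Tm = 2(4)+4(11) = 52°C
42°C vs 52°C → primer P2 is higher.

Primer P2, 52°C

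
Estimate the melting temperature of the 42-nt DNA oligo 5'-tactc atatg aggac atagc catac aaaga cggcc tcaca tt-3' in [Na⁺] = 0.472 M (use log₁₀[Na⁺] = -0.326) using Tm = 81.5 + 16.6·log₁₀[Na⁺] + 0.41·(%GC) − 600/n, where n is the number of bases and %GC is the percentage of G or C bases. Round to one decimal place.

79.4°C

Length n = 42. G=7, T=9, C=11, A=15
G+C = 18, so %GC = 18/42 × 100 = 42.857%
Salt term: 16.6 × (-0.326) = -5.412
GC term: 0.41 × 42.857 = 17.571; length term: −600/42 = −14.286
Tm = 81.5 + (-5.412) + 17.571 − 14.286 = 79.373 → 79.4°C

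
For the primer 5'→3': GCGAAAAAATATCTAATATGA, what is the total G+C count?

5

Base counts: G=3, T=5, A=11, C=2
G+C = 3 + 2 = 5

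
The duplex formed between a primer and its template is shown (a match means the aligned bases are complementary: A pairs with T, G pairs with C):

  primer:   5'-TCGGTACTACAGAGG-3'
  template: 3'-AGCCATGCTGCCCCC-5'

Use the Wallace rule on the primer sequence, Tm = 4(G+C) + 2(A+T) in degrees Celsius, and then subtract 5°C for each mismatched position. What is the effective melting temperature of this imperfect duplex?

31°C

Primer base counts: A=4, T=3, G=5, C=3 → A+T=7, G+C=8
Perfect-match Tm = 2(7) + 4(8) = 14 + 32 = 46°C
Mismatches (positions where the bases are not complementary): 3 (at positions 8, 11, 13)
Effective Tm = 46 − 3×5 = 46 − 15 = 31°C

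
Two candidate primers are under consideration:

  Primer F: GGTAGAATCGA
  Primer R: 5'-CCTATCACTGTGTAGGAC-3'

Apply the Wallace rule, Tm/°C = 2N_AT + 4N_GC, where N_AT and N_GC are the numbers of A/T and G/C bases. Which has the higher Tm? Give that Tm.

Primer R, 54°C

Primer F: A+T=6, G+C=5 → Tm = 2(6)+4(5) = 32°C
Primer R: A+T=9, G+C=9 → Tm = 2(9)+4(9) = 54°C
32°C vs 54°C → primer R is higher.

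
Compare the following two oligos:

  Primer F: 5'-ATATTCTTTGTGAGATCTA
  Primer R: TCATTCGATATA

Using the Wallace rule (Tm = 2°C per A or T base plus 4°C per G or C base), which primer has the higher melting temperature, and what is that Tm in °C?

Primer F, 48°C

Primer F: A+T=14, G+C=5 → Tm = 2(14)+4(5) = 48°C
Primer R: A+T=9, G+C=3 → Tm = 2(9)+4(3) = 30°C
48°C vs 30°C → primer F is higher.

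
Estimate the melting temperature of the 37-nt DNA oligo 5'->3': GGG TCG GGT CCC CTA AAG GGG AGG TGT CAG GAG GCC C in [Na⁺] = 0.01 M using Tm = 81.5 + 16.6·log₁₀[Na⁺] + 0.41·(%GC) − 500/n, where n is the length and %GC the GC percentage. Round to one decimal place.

Length n = 37. C=9, A=6, G=17, T=5
G+C = 26, so %GC = 26/37 × 100 = 70.27%
Salt term: 16.6 × (-2) = -33.2
GC term: 0.41 × 70.27 = 28.811; length term: −500/37 = −13.514
Tm = 81.5 + (-33.2) + 28.811 − 13.514 = 63.597 → 63.6°C

63.6°C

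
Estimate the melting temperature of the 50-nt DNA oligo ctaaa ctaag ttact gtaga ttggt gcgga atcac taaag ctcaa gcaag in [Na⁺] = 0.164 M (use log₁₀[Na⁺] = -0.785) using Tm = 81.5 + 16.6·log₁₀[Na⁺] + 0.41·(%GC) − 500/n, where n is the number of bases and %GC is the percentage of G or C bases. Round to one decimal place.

Length n = 50. Base counts: G=11, C=9, T=12, A=18
G+C = 20, so %GC = 20/50 × 100 = 40%
Salt term: 16.6 × (-0.785) = -13.031
GC term: 0.41 × 40 = 16.4; length term: −500/50 = −10
Tm = 81.5 + (-13.031) + 16.4 − 10 = 74.869 → 74.9°C

74.9°C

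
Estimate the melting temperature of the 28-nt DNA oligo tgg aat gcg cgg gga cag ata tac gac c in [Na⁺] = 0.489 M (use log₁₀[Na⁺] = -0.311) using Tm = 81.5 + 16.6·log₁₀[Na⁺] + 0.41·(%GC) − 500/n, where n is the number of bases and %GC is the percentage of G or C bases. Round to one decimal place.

81.9°C

Length n = 28. Base counts: T=4, A=8, C=6, G=10
G+C = 16, so %GC = 16/28 × 100 = 57.143%
Salt term: 16.6 × (-0.311) = -5.163
GC term: 0.41 × 57.143 = 23.429; length term: −500/28 = −17.857
Tm = 81.5 + (-5.163) + 23.429 − 17.857 = 81.909 → 81.9°C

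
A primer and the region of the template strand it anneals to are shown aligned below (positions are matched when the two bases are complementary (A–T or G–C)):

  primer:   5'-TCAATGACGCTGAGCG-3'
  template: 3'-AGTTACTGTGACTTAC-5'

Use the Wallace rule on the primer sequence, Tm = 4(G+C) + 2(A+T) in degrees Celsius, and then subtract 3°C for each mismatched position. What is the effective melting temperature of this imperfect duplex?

Primer base counts: A=4, T=3, G=5, C=4 → A+T=7, G+C=9
Perfect-match Tm = 2(7) + 4(9) = 14 + 36 = 50°C
Mismatches (positions where the bases are not complementary): 3 (at positions 9, 14, 15)
Effective Tm = 50 − 3×3 = 50 − 9 = 41°C

41°C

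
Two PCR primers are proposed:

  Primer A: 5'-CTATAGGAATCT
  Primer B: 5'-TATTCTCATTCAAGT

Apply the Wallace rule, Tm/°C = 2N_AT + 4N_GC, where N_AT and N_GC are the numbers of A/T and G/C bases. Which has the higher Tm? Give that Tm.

Primer B, 38°C

Primer A: A+T=8, G+C=4 → Tm = 2(8)+4(4) = 32°C
Primer B: A+T=11, G+C=4 → Tm = 2(11)+4(4) = 38°C
32°C vs 38°C → primer B is higher.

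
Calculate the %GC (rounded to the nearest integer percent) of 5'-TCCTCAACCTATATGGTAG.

Base counts: A=5, C=5, T=6, G=3
G+C = 3 + 5 = 8 out of 19 bases
%GC = 8/19 × 100 = 42.11% ≈ 42%

42%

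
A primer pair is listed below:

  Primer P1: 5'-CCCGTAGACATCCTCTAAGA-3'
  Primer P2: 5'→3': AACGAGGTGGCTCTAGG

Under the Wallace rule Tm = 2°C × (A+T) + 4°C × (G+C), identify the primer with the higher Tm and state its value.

Primer P1, 60°C

Primer P1: A+T=10, G+C=10 → Tm = 2(10)+4(10) = 60°C
Primer P2: A+T=7, G+C=10 → Tm = 2(7)+4(10) = 54°C
60°C vs 54°C → primer P1 is higher.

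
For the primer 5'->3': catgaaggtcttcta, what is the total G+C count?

6

Base counts: A=4, G=3, C=3, T=5
G+C = 3 + 3 = 6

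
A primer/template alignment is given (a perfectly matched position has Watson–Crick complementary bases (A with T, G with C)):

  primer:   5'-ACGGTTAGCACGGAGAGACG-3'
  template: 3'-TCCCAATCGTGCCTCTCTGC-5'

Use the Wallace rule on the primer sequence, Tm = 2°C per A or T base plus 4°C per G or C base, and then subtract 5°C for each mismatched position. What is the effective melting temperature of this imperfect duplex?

Primer base counts: A=6, T=2, G=8, C=4 → A+T=8, G+C=12
Perfect-match Tm = 2(8) + 4(12) = 16 + 48 = 64°C
Mismatches (positions where the bases are not complementary): 1 (at position 2)
Effective Tm = 64 − 1×5 = 64 − 5 = 59°C

59°C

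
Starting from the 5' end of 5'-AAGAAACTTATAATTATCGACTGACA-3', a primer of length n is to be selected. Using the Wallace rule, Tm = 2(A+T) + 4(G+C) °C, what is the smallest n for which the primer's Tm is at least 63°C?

n = 25

First 24 bases: AAGAAACTTATAATTATCGACTGA → Tm = 60°C (< 63°C)
First 25 bases: AAGAAACTTATAATTATCGACTGAC → Tm = 64°C (≥ 63°C)
Each additional base adds 2°C (A/T) or 4°C (G/C), so Tm is non-decreasing in n; n = 25 is the first length to reach 63°C.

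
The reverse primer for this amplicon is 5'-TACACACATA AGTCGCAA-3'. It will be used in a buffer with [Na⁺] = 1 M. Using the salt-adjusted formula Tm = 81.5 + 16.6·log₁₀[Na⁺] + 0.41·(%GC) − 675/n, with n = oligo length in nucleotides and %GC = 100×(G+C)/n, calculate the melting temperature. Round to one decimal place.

Length n = 18. Base counts: C=5, G=2, T=3, A=8
G+C = 7, so %GC = 7/18 × 100 = 38.889%
Salt term: 16.6 × (0) = 0
GC term: 0.41 × 38.889 = 15.944; length term: −675/18 = −37.5
Tm = 81.5 + (0) + 15.944 − 37.5 = 59.944 → 59.9°C

59.9°C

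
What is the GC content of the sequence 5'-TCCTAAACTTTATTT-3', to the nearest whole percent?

20%

C=3, T=8, G=0, A=4
G+C = 0 + 3 = 3 out of 15 bases
%GC = 3/15 × 100 = 20% ≈ 20%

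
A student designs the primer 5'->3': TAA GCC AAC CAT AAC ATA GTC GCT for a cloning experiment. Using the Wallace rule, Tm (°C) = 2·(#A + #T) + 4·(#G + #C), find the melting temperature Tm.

68°C

Base counts: T=5, C=7, A=9, G=3
AT pairs contribute 14, GC pairs contribute 10.
Tm = 4·10 + 2·14 = 40 + 28 = 68°C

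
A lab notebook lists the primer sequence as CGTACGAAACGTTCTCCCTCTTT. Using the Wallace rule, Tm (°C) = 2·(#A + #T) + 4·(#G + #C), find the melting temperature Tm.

Scanning the sequence gives A=4, G=3, C=8, T=8.
AT pairs contribute 12, GC pairs contribute 11.
Tm = 2(12) + 4(11) = 24 + 44 = 68°C

68°C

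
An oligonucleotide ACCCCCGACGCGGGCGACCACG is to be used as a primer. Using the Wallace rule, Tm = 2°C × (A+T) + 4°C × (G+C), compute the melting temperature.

G=7, T=0, A=4, C=11
AT pairs contribute 4, GC pairs contribute 18.
Tm = 2×4 + 4×18 = 80°C

80°C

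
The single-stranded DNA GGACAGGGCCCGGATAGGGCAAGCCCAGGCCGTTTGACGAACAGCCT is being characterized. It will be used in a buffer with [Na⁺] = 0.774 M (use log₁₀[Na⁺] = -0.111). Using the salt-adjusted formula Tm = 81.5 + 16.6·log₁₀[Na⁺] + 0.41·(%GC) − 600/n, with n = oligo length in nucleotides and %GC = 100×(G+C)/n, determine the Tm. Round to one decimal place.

Length n = 47. T=5, A=11, G=17, C=14
G+C = 31, so %GC = 31/47 × 100 = 65.957%
Salt term: 16.6 × (-0.111) = -1.843
GC term: 0.41 × 65.957 = 27.042; length term: −600/47 = −12.766
Tm = 81.5 + (-1.843) + 27.042 − 12.766 = 93.933 → 93.9°C

93.9°C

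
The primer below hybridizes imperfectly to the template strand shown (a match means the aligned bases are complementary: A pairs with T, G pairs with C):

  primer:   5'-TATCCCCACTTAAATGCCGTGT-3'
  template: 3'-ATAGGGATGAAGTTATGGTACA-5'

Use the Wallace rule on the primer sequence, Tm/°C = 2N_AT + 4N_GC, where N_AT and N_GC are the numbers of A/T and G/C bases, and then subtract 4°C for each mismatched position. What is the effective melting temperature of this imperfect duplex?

48°C

Primer base counts: A=5, T=7, G=3, C=7 → A+T=12, G+C=10
Perfect-match Tm = 2(12) + 4(10) = 24 + 40 = 64°C
Mismatches (positions where the bases are not complementary): 4 (at positions 7, 12, 16, 19)
Effective Tm = 64 − 4×4 = 64 − 16 = 48°C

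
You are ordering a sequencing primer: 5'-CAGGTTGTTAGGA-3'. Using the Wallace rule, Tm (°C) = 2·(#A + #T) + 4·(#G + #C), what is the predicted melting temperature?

38°C

T=4, A=3, C=1, G=5
A+T = 7, G+C = 6
Tm = 2×7 + 4×6 = 38°C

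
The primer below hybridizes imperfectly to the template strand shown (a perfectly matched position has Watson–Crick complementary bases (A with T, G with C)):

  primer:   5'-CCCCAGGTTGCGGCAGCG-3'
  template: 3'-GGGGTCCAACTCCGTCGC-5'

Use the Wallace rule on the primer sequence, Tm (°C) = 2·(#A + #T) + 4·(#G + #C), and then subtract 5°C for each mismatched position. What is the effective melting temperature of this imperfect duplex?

59°C

Primer base counts: A=2, T=2, G=7, C=7 → A+T=4, G+C=14
Perfect-match Tm = 2(4) + 4(14) = 8 + 56 = 64°C
Mismatches (positions where the bases are not complementary): 1 (at position 11)
Effective Tm = 64 − 1×5 = 64 − 5 = 59°C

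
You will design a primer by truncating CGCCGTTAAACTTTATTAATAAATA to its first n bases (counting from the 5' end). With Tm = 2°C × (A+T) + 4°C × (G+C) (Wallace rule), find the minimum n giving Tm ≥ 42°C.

First 14 bases: CGCCGTTAAACTTT → Tm = 40°C (< 42°C)
First 15 bases: CGCCGTTAAACTTTA → Tm = 42°C (≥ 42°C)
Since every base adds ≥2°C, Tm only increases with n, so the threshold is first crossed at n = 15.

n = 15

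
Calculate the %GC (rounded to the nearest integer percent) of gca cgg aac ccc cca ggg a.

74%

A=5, T=0, C=8, G=6
G+C = 6 + 8 = 14 out of 19 bases
%GC = 14/19 × 100 = 73.68% ≈ 74%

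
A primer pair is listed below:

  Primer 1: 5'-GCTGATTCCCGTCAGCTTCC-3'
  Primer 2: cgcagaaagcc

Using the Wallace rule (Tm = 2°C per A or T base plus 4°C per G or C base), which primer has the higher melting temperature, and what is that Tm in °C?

Primer 1: A+T=8, G+C=12 → Tm = 2(8)+4(12) = 64°C
Primer 2: A+T=4, G+C=7 → Tm = 2(4)+4(7) = 36°C
64°C vs 36°C → primer 1 is higher.

Primer 1, 64°C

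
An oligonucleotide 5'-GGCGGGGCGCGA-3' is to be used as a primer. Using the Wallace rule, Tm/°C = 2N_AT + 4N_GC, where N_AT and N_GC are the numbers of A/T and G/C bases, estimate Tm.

Base counts: T=0, C=3, G=8, A=1
A+T = 1, G+C = 11
Tm = 2(1) + 4(11) = 2 + 44 = 46°C

46°C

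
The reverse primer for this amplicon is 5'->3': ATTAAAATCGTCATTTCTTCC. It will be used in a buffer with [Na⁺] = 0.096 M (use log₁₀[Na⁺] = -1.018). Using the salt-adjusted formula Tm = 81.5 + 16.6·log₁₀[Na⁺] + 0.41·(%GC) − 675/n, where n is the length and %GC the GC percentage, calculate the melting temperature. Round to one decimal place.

Length n = 21. Scanning the sequence gives C=5, A=6, T=9, G=1.
G+C = 6, so %GC = 6/21 × 100 = 28.571%
Salt term: 16.6 × (-1.018) = -16.899
GC term: 0.41 × 28.571 = 11.714; length term: −675/21 = −32.143
Tm = 81.5 + (-16.899) + 11.714 − 32.143 = 44.172 → 44.2°C

44.2°C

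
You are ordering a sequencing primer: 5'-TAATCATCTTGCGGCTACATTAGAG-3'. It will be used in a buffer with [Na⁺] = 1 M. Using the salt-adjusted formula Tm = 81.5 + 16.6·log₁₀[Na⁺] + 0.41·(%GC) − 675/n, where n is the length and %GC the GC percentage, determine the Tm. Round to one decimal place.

Length n = 25. Scanning the sequence gives C=5, T=8, G=5, A=7.
G+C = 10, so %GC = 10/25 × 100 = 40%
Salt term: 16.6 × (0) = 0
GC term: 0.41 × 40 = 16.4; length term: −675/25 = −27
Tm = 81.5 + (0) + 16.4 − 27 = 70.9 → 70.9°C

70.9°C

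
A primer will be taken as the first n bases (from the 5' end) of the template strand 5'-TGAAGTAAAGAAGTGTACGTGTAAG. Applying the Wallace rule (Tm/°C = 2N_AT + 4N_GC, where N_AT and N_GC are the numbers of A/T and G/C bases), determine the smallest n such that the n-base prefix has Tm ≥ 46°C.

n = 18

First 17 bases: TGAAGTAAAGAAGTGTA → Tm = 44°C (< 46°C)
First 18 bases: TGAAGTAAAGAAGTGTAC → Tm = 48°C (≥ 46°C)
Each additional base adds 2°C (A/T) or 4°C (G/C), so Tm is non-decreasing in n; n = 18 is the first length to reach 46°C.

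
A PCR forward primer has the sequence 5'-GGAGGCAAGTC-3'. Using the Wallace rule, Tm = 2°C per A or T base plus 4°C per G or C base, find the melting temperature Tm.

36°C

Base counts: G=5, A=3, T=1, C=2
So N_AT = 4 and N_GC = 7.
Tm = 2(4) + 4(7) = 8 + 28 = 36°C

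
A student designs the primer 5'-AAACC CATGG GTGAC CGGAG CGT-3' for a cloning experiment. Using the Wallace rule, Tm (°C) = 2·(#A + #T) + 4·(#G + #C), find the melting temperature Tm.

74°C

Counting bases: G=8, A=6, C=6, T=3
A+T = 9, G+C = 14
Tm = 2×9 + 4×14 = 74°C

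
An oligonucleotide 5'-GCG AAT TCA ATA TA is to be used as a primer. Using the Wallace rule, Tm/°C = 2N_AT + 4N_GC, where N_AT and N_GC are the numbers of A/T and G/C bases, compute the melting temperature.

Scanning the sequence gives T=4, C=2, A=6, G=2.
AT pairs contribute 10, GC pairs contribute 4.
Tm = 2(10) + 4(4) = 20 + 16 = 36°C

36°C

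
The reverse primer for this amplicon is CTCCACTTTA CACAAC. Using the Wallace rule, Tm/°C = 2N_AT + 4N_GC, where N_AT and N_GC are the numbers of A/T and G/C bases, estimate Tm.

Scanning the sequence gives G=0, A=5, C=7, T=4.
So N_AT = 9 and N_GC = 7.
Tm = 2×9 + 4×7 = 46°C

46°C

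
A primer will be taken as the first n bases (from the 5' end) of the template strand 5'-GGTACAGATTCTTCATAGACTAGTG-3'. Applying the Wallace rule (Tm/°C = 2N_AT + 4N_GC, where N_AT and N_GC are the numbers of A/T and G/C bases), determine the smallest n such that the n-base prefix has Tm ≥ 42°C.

First 14 bases: GGTACAGATTCTTC → Tm = 40°C (< 42°C)
First 15 bases: GGTACAGATTCTTCA → Tm = 42°C (≥ 42°C)
Each additional base adds 2°C (A/T) or 4°C (G/C), so Tm is non-decreasing in n; n = 15 is the first length to reach 42°C.

n = 15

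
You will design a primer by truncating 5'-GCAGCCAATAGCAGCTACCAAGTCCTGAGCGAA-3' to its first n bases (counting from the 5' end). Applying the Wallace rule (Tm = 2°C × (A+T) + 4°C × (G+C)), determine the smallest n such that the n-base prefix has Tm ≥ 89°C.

First 28 bases: GCAGCCAATAGCAGCTACCAAGTCCTGA → Tm = 86°C (< 89°C)
First 29 bases: GCAGCCAATAGCAGCTACCAAGTCCTGAG → Tm = 90°C (≥ 89°C)
Each additional base adds 2°C (A/T) or 4°C (G/C), so Tm is non-decreasing in n; n = 29 is the first length to reach 89°C.

n = 29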